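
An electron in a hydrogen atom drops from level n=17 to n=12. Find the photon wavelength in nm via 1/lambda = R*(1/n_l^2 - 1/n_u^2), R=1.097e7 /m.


1/lambda = R * (1/n_l^2 - 1/n_u^2)
= 1.097e7 * (1/12^2 - 1/17^2)
= 1.097e7 * (0.006944 - 0.00346)
= 1.097e7 * 0.003484
= 3.8222e+04 /m
lambda = 1 / 3.8222e+04 = 26162.8894 nm

26162.8894


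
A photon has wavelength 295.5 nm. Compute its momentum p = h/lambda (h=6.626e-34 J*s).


p = h / lambda
= 6.626e-34 / (295.5e-9)
= 6.626e-34 / 2.9550e-07
= 2.2423e-27 kg*m/s

2.2423e-27


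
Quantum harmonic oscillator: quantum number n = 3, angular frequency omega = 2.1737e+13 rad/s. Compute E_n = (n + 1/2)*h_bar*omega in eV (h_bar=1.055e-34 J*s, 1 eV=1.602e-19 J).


E = (n + 1/2) * h_bar * omega
= (3 + 0.5) * 1.055e-34 * 2.1737e+13
= 3.5 * 2.2933e-21
= 8.0264e-21 J
= 0.0501 eV

0.0501


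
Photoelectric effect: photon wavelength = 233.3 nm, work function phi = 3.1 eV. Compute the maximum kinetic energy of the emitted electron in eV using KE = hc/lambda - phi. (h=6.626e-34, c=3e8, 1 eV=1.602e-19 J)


E_photon = hc / lambda
= (6.626e-34)(3e8) / (233.3e-9)
= 8.5204e-19 J
= 5.3186 eV
KE = E_photon - phi
= 5.3186 - 3.1
= 2.2186 eV

2.2186


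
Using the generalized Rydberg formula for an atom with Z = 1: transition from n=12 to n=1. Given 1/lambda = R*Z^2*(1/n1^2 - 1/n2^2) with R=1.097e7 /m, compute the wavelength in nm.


1/lambda = R * Z^2 * (1/n1^2 - 1/n2^2)
= 1.097e7 * 1^2 * (1/1^2 - 1/12^2)
= 1.097e7 * 1 * (1.0 - 0.006944)
= 1.0894e+07 /m
lambda = 1 / 1.0894e+07
= 91.7952 nm

91.7952


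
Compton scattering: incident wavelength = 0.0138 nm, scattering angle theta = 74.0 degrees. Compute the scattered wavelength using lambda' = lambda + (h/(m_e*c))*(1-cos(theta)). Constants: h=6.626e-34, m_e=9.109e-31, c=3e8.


Compton wavelength: h/(m_e*c) = 2.4247e-12 m
d_lambda = 2.4247e-12 * (1 - cos(74.0 deg))
= 2.4247e-12 * 0.724363
= 1.7564e-12 m = 0.001756 nm
lambda' = 0.0138 + 0.001756
= 0.015556 nm

0.015556


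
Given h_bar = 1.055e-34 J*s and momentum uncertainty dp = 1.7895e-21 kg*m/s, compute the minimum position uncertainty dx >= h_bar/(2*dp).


dx = h_bar / (2 * dp)
= 1.055e-34 / (2 * 1.7895e-21)
= 1.055e-34 / 3.5790e-21
= 2.9478e-14 m

2.9478e-14


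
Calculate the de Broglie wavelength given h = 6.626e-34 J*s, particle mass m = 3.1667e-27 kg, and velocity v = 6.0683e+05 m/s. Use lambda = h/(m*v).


lambda = h / (m * v)
= 6.626e-34 / (3.1667e-27 * 6.0683e+05)
= 6.626e-34 / 1.9216e-21
= 3.4481e-13 m

3.4481e-13


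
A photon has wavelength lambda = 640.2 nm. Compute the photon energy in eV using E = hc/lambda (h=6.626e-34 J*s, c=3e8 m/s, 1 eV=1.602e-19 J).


E = hc / lambda
= (6.626e-34)(3e8) / (640.2e-9)
= 1.9878e-25 / 6.4020e-07
= 3.1050e-19 J
Converting to eV: 3.1050e-19 / 1.602e-19
= 1.9382 eV

1.9382


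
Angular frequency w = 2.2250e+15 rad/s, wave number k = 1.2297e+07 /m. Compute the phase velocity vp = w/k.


vp = w / k
= 2.2250e+15 / 1.2297e+07
= 1.8094e+08 m/s

1.8094e+08


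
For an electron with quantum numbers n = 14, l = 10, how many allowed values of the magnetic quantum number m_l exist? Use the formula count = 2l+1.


m_l ranges from -l to +l in integer steps
So m_l goes from -10 to +10
Count = 2l + 1 = 2*10 + 1
= 21

21


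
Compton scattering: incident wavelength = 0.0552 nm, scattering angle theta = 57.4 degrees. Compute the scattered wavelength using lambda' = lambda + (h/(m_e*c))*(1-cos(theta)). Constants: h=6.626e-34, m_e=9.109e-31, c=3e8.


Compton wavelength: h/(m_e*c) = 2.4247e-12 m
d_lambda = 2.4247e-12 * (1 - cos(57.4 deg))
= 2.4247e-12 * 0.461229
= 1.1183e-12 m = 0.001118 nm
lambda' = 0.0552 + 0.001118
= 0.056318 nm

0.056318


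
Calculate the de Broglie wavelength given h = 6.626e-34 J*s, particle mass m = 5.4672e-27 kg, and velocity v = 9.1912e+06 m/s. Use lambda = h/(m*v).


lambda = h / (m * v)
= 6.626e-34 / (5.4672e-27 * 9.1912e+06)
= 6.626e-34 / 5.0250e-20
= 1.3186e-14 m

1.3186e-14


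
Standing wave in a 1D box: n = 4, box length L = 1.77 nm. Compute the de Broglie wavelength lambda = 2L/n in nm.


lambda = 2L / n
= 2 * 1.77 / 4
= 3.54 / 4
= 0.885 nm

0.885


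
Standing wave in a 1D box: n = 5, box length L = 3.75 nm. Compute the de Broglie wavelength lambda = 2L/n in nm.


lambda = 2L / n
= 2 * 3.75 / 5
= 7.5 / 5
= 1.5 nm

1.5


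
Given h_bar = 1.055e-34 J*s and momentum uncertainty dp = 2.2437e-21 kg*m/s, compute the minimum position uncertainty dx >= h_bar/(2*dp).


dx = h_bar / (2 * dp)
= 1.055e-34 / (2 * 2.2437e-21)
= 1.055e-34 / 4.4874e-21
= 2.3510e-14 m

2.3510e-14


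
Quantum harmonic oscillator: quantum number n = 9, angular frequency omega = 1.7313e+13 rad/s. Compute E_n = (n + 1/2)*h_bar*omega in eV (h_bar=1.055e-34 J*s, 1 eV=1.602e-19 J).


E = (n + 1/2) * h_bar * omega
= (9 + 0.5) * 1.055e-34 * 1.7313e+13
= 9.5 * 1.8265e-21
= 1.7352e-20 J
= 0.1083 eV

0.1083


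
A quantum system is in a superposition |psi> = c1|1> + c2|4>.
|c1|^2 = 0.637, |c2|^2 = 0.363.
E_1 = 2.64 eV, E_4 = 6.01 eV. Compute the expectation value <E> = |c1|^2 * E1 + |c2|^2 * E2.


<E> = |c1|^2 * E1 + |c2|^2 * E2
= 0.637 * 2.64 + 0.363 * 6.01
= 1.6817 + 2.1816
= 3.8633 eV

3.8633


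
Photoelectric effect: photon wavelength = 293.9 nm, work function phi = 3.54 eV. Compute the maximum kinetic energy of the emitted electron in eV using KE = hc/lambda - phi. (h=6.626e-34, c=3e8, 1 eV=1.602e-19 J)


E_photon = hc / lambda
= (6.626e-34)(3e8) / (293.9e-9)
= 6.7635e-19 J
= 4.2219 eV
KE = E_photon - phi
= 4.2219 - 3.54
= 0.6819 eV

0.6819


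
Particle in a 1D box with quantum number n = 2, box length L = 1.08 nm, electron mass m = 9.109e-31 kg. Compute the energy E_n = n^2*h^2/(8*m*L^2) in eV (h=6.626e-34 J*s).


E = n^2 * h^2 / (8 * m * L^2)
= 2^2 * (6.626e-34)^2 / (8 * 9.109e-31 * (1.08e-9)^2)
= 4 * 4.3904e-67 / (8 * 9.109e-31 * 1.1664e-18)
= 2.0661e-19 J
= 1.2897 eV

1.2897


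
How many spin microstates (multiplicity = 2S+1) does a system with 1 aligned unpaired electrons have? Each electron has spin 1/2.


Total spin S = N * (1/2) = 1 * 0.5 = 0.5
Spin multiplicity = 2S + 1
= 2 * 0.5 + 1
= 2

2


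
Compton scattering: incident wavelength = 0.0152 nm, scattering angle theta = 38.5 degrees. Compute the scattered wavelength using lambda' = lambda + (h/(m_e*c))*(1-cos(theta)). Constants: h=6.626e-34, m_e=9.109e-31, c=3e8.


Compton wavelength: h/(m_e*c) = 2.4247e-12 m
d_lambda = 2.4247e-12 * (1 - cos(38.5 deg))
= 2.4247e-12 * 0.217392
= 5.2711e-13 m = 0.000527 nm
lambda' = 0.0152 + 0.000527
= 0.015727 nm

0.015727


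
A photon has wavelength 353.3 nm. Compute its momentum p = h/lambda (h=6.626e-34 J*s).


p = h / lambda
= 6.626e-34 / (353.3e-9)
= 6.626e-34 / 3.5330e-07
= 1.8755e-27 kg*m/s

1.8755e-27


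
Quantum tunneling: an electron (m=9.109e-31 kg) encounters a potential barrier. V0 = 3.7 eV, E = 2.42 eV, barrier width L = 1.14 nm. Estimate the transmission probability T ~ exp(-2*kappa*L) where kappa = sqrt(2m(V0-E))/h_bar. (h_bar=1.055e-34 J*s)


V0 - E = 1.28 eV = 2.0506e-19 J
kappa = sqrt(2 * m * (V0-E)) / h_bar
= sqrt(2 * 9.109e-31 * 2.0506e-19) / 1.055e-34
= 5.7934e+09 /m
2*kappa*L = 2 * 5.7934e+09 * 1.14e-9
= 13.209
T = exp(-13.209) = 1.834074e-06

1.834074e-06


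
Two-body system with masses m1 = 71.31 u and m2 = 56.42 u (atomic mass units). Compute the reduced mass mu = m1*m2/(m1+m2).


mu = m1 * m2 / (m1 + m2)
= 71.31 * 56.42 / (71.31 + 56.42)
= 4023.3102 / 127.73
= 31.4986 u

31.4986


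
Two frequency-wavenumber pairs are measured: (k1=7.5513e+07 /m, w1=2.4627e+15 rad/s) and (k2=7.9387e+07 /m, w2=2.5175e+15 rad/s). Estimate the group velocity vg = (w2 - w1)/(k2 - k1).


vg = (w2 - w1) / (k2 - k1)
= (2.5175e+15 - 2.4627e+15) / (7.9387e+07 - 7.5513e+07)
= 5.4800e+13 / 3.8740e+06
= 1.4146e+07 m/s

1.4146e+07


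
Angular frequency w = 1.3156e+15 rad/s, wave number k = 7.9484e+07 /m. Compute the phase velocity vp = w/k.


vp = w / k
= 1.3156e+15 / 7.9484e+07
= 1.6552e+07 m/s

1.6552e+07


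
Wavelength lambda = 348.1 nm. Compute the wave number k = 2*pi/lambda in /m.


k = 2 * pi / lambda
= 6.2832 / (348.1e-9)
= 6.2832 / 3.4810e-07
= 1.8050e+07 /m

1.8050e+07


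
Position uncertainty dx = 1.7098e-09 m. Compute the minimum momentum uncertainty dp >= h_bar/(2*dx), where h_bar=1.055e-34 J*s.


dp = h_bar / (2 * dx)
= 1.055e-34 / (2 * 1.7098e-09)
= 1.055e-34 / 3.4196e-09
= 3.0852e-26 kg*m/s

3.0852e-26


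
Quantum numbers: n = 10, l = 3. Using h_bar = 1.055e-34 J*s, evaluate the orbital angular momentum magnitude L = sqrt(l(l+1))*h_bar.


L = sqrt(l*(l+1)) * h_bar
= sqrt(3 * 4) * 1.055e-34
= sqrt(12) * 1.055e-34
= 3.4641 * 1.055e-34
= 3.6546e-34 J*s

3.6546e-34


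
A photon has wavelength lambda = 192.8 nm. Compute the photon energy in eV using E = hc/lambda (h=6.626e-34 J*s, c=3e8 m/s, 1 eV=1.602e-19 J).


E = hc / lambda
= (6.626e-34)(3e8) / (192.8e-9)
= 1.9878e-25 / 1.9280e-07
= 1.0310e-18 J
Converting to eV: 1.0310e-18 / 1.602e-19
= 6.4358 eV

6.4358


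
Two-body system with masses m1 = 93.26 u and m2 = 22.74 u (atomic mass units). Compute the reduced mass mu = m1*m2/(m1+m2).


mu = m1 * m2 / (m1 + m2)
= 93.26 * 22.74 / (93.26 + 22.74)
= 2120.7324 / 116.0
= 18.2822 u

18.2822


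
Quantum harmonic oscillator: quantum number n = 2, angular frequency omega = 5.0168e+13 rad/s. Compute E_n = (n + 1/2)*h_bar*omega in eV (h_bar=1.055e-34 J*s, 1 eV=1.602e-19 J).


E = (n + 1/2) * h_bar * omega
= (2 + 0.5) * 1.055e-34 * 5.0168e+13
= 2.5 * 5.2927e-21
= 1.3232e-20 J
= 0.0826 eV

0.0826


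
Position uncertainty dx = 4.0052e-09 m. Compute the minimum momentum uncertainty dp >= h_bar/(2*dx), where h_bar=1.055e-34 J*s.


dp = h_bar / (2 * dx)
= 1.055e-34 / (2 * 4.0052e-09)
= 1.055e-34 / 8.0104e-09
= 1.3170e-26 kg*m/s

1.3170e-26


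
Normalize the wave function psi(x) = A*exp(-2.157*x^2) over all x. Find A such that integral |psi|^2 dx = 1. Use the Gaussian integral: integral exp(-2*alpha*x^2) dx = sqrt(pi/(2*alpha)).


integral |psi|^2 dx = A^2 * sqrt(pi/(2*alpha)) = 1
A^2 = sqrt(2*alpha/pi)
= sqrt(2 * 2.157 / pi)
= 1.171831
A = sqrt(1.171831)
= 1.0825

1.0825


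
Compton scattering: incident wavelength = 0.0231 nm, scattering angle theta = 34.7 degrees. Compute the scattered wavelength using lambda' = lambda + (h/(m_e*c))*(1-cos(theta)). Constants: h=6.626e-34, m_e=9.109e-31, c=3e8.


Compton wavelength: h/(m_e*c) = 2.4247e-12 m
d_lambda = 2.4247e-12 * (1 - cos(34.7 deg))
= 2.4247e-12 * 0.177856
= 4.3125e-13 m = 0.000431 nm
lambda' = 0.0231 + 0.000431
= 0.023531 nm

0.023531


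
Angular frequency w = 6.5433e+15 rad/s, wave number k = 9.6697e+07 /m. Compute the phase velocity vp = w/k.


vp = w / k
= 6.5433e+15 / 9.6697e+07
= 6.7668e+07 m/s

6.7668e+07


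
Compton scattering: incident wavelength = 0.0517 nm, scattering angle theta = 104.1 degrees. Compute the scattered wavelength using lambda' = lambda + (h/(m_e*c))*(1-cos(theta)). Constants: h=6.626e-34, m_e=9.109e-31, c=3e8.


Compton wavelength: h/(m_e*c) = 2.4247e-12 m
d_lambda = 2.4247e-12 * (1 - cos(104.1 deg))
= 2.4247e-12 * 1.243615
= 3.0154e-12 m = 0.003015 nm
lambda' = 0.0517 + 0.003015
= 0.054715 nm

0.054715


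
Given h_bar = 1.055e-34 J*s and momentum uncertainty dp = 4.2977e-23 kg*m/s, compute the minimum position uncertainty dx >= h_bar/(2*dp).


dx = h_bar / (2 * dp)
= 1.055e-34 / (2 * 4.2977e-23)
= 1.055e-34 / 8.5954e-23
= 1.2274e-12 m

1.2274e-12


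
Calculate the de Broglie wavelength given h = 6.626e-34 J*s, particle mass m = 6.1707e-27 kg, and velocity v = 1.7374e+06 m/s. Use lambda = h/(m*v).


lambda = h / (m * v)
= 6.626e-34 / (6.1707e-27 * 1.7374e+06)
= 6.626e-34 / 1.0721e-20
= 6.1804e-14 m

6.1804e-14


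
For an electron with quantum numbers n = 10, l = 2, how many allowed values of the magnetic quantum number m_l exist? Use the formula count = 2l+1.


m_l ranges from -l to +l in integer steps
So m_l goes from -2 to +2
Count = 2l + 1 = 2*2 + 1
= 5

5


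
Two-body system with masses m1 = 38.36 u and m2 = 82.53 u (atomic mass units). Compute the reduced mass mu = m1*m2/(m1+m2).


mu = m1 * m2 / (m1 + m2)
= 38.36 * 82.53 / (38.36 + 82.53)
= 3165.8508 / 120.89
= 26.1879 u

26.1879


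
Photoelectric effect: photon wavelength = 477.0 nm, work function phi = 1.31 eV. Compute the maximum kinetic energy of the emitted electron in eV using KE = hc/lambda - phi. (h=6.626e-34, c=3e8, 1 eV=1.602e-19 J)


E_photon = hc / lambda
= (6.626e-34)(3e8) / (477.0e-9)
= 4.1673e-19 J
= 2.6013 eV
KE = E_photon - phi
= 2.6013 - 1.31
= 1.2913 eV

1.2913


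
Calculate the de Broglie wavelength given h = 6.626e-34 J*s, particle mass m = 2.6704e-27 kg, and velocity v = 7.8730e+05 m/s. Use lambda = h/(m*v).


lambda = h / (m * v)
= 6.626e-34 / (2.6704e-27 * 7.8730e+05)
= 6.626e-34 / 2.1024e-21
= 3.1516e-13 m

3.1516e-13


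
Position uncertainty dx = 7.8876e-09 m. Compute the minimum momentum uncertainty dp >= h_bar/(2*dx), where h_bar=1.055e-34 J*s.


dp = h_bar / (2 * dx)
= 1.055e-34 / (2 * 7.8876e-09)
= 1.055e-34 / 1.5775e-08
= 6.6877e-27 kg*m/s

6.6877e-27


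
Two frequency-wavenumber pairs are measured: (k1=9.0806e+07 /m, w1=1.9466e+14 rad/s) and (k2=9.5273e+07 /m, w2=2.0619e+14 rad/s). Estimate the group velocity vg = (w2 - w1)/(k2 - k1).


vg = (w2 - w1) / (k2 - k1)
= (2.0619e+14 - 1.9466e+14) / (9.5273e+07 - 9.0806e+07)
= 1.1530e+13 / 4.4670e+06
= 2.5812e+06 m/s

2.5812e+06


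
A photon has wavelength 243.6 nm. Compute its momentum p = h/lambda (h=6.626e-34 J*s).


p = h / lambda
= 6.626e-34 / (243.6e-9)
= 6.626e-34 / 2.4360e-07
= 2.7200e-27 kg*m/s

2.7200e-27


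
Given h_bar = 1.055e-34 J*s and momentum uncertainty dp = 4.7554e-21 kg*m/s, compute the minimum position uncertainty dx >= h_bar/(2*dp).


dx = h_bar / (2 * dp)
= 1.055e-34 / (2 * 4.7554e-21)
= 1.055e-34 / 9.5108e-21
= 1.1093e-14 m

1.1093e-14


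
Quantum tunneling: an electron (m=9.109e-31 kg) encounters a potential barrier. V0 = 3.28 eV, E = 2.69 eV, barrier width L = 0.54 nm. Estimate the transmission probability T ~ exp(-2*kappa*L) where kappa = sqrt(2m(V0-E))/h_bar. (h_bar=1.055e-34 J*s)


V0 - E = 0.59 eV = 9.4518e-20 J
kappa = sqrt(2 * m * (V0-E)) / h_bar
= sqrt(2 * 9.109e-31 * 9.4518e-20) / 1.055e-34
= 3.9333e+09 /m
2*kappa*L = 2 * 3.9333e+09 * 0.54e-9
= 4.2479
T = exp(-4.2479) = 1.429357e-02

1.429357e-02


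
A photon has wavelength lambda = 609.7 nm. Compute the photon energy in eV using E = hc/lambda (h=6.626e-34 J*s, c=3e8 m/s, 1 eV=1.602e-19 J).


E = hc / lambda
= (6.626e-34)(3e8) / (609.7e-9)
= 1.9878e-25 / 6.0970e-07
= 3.2603e-19 J
Converting to eV: 3.2603e-19 / 1.602e-19
= 2.0351 eV

2.0351


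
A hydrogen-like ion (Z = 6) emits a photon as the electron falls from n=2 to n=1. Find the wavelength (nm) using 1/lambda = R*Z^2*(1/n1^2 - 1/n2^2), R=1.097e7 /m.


1/lambda = R * Z^2 * (1/n1^2 - 1/n2^2)
= 1.097e7 * 6^2 * (1/1^2 - 1/2^2)
= 1.097e7 * 36 * (1.0 - 0.25)
= 2.9619e+08 /m
lambda = 1 / 2.9619e+08
= 3.3762 nm

3.3762


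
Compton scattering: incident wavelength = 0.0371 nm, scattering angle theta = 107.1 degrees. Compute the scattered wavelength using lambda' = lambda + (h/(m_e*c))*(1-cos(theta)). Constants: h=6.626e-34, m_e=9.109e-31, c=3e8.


Compton wavelength: h/(m_e*c) = 2.4247e-12 m
d_lambda = 2.4247e-12 * (1 - cos(107.1 deg))
= 2.4247e-12 * 1.29404
= 3.1377e-12 m = 0.003138 nm
lambda' = 0.0371 + 0.003138
= 0.040238 nm

0.040238


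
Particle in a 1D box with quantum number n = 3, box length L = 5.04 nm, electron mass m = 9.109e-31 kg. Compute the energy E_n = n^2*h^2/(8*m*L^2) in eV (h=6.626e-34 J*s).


E = n^2 * h^2 / (8 * m * L^2)
= 3^2 * (6.626e-34)^2 / (8 * 9.109e-31 * (5.04e-9)^2)
= 9 * 4.3904e-67 / (8 * 9.109e-31 * 2.5402e-17)
= 2.1346e-20 J
= 0.1332 eV

0.1332


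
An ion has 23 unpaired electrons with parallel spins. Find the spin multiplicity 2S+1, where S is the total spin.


Total spin S = N * (1/2) = 23 * 0.5 = 11.5
Spin multiplicity = 2S + 1
= 2 * 11.5 + 1
= 24

24


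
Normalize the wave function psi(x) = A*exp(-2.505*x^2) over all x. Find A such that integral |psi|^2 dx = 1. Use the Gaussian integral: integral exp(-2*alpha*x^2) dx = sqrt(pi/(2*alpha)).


integral |psi|^2 dx = A^2 * sqrt(pi/(2*alpha)) = 1
A^2 = sqrt(2*alpha/pi)
= sqrt(2 * 2.505 / pi)
= 1.262827
A = sqrt(1.262827)
= 1.1238

1.1238


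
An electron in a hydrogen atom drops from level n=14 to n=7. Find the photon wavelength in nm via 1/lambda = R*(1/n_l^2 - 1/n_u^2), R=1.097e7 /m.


1/lambda = R * (1/n_l^2 - 1/n_u^2)
= 1.097e7 * (1/7^2 - 1/14^2)
= 1.097e7 * (0.020408 - 0.005102)
= 1.097e7 * 0.015306
= 1.6791e+05 /m
lambda = 1 / 1.6791e+05 = 5955.6366 nm

5955.6366


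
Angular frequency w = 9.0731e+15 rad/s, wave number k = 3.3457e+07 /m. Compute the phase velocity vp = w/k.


vp = w / k
= 9.0731e+15 / 3.3457e+07
= 2.7119e+08 m/s

2.7119e+08


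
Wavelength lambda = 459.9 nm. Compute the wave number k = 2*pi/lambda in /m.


k = 2 * pi / lambda
= 6.2832 / (459.9e-9)
= 6.2832 / 4.5990e-07
= 1.3662e+07 /m

1.3662e+07


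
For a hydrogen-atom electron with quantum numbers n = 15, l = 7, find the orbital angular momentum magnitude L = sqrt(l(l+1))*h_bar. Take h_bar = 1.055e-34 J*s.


L = sqrt(l*(l+1)) * h_bar
= sqrt(7 * 8) * 1.055e-34
= sqrt(56) * 1.055e-34
= 7.4833 * 1.055e-34
= 7.8949e-34 J*s

7.8949e-34


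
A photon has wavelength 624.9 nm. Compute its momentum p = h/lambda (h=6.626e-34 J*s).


p = h / lambda
= 6.626e-34 / (624.9e-9)
= 6.626e-34 / 6.2490e-07
= 1.0603e-27 kg*m/s

1.0603e-27


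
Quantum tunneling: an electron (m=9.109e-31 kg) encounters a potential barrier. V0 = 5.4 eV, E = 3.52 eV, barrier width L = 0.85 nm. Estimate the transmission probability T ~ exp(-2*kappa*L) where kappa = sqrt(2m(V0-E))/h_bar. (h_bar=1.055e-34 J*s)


V0 - E = 1.88 eV = 3.0118e-19 J
kappa = sqrt(2 * m * (V0-E)) / h_bar
= sqrt(2 * 9.109e-31 * 3.0118e-19) / 1.055e-34
= 7.0211e+09 /m
2*kappa*L = 2 * 7.0211e+09 * 0.85e-9
= 11.936
T = exp(-11.936) = 6.550626e-06

6.550626e-06


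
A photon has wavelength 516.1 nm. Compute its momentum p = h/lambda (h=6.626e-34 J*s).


p = h / lambda
= 6.626e-34 / (516.1e-9)
= 6.626e-34 / 5.1610e-07
= 1.2839e-27 kg*m/s

1.2839e-27


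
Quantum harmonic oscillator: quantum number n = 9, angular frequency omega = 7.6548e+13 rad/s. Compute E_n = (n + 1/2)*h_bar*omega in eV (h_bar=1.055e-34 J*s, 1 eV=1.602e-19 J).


E = (n + 1/2) * h_bar * omega
= (9 + 0.5) * 1.055e-34 * 7.6548e+13
= 9.5 * 8.0758e-21
= 7.6720e-20 J
= 0.4789 eV

0.4789


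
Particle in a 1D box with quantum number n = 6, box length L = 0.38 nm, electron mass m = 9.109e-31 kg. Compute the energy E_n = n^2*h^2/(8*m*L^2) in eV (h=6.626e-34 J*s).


E = n^2 * h^2 / (8 * m * L^2)
= 6^2 * (6.626e-34)^2 / (8 * 9.109e-31 * (0.38e-9)^2)
= 36 * 4.3904e-67 / (8 * 9.109e-31 * 1.4440e-19)
= 1.5020e-17 J
= 93.7594 eV

93.7594


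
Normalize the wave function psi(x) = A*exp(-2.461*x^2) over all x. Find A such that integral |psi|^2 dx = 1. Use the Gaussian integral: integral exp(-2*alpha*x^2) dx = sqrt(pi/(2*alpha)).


integral |psi|^2 dx = A^2 * sqrt(pi/(2*alpha)) = 1
A^2 = sqrt(2*alpha/pi)
= sqrt(2 * 2.461 / pi)
= 1.251687
A = sqrt(1.251687)
= 1.1188

1.1188


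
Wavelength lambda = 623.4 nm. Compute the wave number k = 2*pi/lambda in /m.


k = 2 * pi / lambda
= 6.2832 / (623.4e-9)
= 6.2832 / 6.2340e-07
= 1.0079e+07 /m

1.0079e+07


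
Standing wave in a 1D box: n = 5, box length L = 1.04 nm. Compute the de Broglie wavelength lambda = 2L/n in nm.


lambda = 2L / n
= 2 * 1.04 / 5
= 2.08 / 5
= 0.416 nm

0.416


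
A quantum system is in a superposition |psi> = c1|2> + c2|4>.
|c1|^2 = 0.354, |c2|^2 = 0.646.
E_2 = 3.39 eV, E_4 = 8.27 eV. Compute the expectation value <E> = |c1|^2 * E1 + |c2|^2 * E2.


<E> = |c1|^2 * E1 + |c2|^2 * E2
= 0.354 * 3.39 + 0.646 * 8.27
= 1.2001 + 5.3424
= 6.5425 eV

6.5425


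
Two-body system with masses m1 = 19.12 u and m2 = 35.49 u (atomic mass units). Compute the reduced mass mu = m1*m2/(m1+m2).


mu = m1 * m2 / (m1 + m2)
= 19.12 * 35.49 / (19.12 + 35.49)
= 678.5688 / 54.61
= 12.4257 u

12.4257


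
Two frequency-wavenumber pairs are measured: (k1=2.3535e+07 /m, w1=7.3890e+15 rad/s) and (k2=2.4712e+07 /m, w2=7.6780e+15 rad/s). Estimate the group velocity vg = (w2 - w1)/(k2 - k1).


vg = (w2 - w1) / (k2 - k1)
= (7.6780e+15 - 7.3890e+15) / (2.4712e+07 - 2.3535e+07)
= 2.8900e+14 / 1.1770e+06
= 2.4554e+08 m/s

2.4554e+08


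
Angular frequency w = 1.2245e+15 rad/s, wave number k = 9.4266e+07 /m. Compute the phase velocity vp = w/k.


vp = w / k
= 1.2245e+15 / 9.4266e+07
= 1.2990e+07 m/s

1.2990e+07


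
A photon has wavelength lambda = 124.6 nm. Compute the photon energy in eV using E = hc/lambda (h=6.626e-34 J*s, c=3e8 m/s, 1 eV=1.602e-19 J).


E = hc / lambda
= (6.626e-34)(3e8) / (124.6e-9)
= 1.9878e-25 / 1.2460e-07
= 1.5953e-18 J
Converting to eV: 1.5953e-18 / 1.602e-19
= 9.9585 eV

9.9585


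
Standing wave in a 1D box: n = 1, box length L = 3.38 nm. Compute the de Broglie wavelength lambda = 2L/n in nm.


lambda = 2L / n
= 2 * 3.38 / 1
= 6.76 / 1
= 6.76 nm

6.76


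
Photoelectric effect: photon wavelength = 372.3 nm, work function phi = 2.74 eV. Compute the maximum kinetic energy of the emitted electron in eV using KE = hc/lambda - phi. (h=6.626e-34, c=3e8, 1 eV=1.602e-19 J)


E_photon = hc / lambda
= (6.626e-34)(3e8) / (372.3e-9)
= 5.3392e-19 J
= 3.3329 eV
KE = E_photon - phi
= 3.3329 - 2.74
= 0.5929 eV

0.5929


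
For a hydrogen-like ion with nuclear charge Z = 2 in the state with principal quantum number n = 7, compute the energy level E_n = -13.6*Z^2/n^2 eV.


E_n = -13.6 * Z^2 / n^2
= -13.6 * 2^2 / 7^2
= -13.6 * 4 / 49
= -1.1102 eV

-1.1102


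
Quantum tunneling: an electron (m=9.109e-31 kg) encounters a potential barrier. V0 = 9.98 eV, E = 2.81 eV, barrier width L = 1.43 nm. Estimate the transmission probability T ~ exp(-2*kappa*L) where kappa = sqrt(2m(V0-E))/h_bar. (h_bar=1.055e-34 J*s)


V0 - E = 7.17 eV = 1.1486e-18 J
kappa = sqrt(2 * m * (V0-E)) / h_bar
= sqrt(2 * 9.109e-31 * 1.1486e-18) / 1.055e-34
= 1.3712e+10 /m
2*kappa*L = 2 * 1.3712e+10 * 1.43e-9
= 39.2152
T = exp(-39.2152) = 9.311988e-18

9.311988e-18


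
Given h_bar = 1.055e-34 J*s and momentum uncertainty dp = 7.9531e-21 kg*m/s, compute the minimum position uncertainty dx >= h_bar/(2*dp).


dx = h_bar / (2 * dp)
= 1.055e-34 / (2 * 7.9531e-21)
= 1.055e-34 / 1.5906e-20
= 6.6326e-15 m

6.6326e-15


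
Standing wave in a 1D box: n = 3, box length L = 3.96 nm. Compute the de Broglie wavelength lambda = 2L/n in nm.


lambda = 2L / n
= 2 * 3.96 / 3
= 7.92 / 3
= 2.64 nm

2.64


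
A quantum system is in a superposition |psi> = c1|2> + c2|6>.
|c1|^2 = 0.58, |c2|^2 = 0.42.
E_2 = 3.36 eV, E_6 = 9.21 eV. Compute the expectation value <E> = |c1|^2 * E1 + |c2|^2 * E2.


<E> = |c1|^2 * E1 + |c2|^2 * E2
= 0.58 * 3.36 + 0.42 * 9.21
= 1.9488 + 3.8682
= 5.817 eV

5.817


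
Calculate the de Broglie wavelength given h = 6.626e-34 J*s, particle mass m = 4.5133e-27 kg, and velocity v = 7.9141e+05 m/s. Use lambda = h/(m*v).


lambda = h / (m * v)
= 6.626e-34 / (4.5133e-27 * 7.9141e+05)
= 6.626e-34 / 3.5719e-21
= 1.8551e-13 m

1.8551e-13


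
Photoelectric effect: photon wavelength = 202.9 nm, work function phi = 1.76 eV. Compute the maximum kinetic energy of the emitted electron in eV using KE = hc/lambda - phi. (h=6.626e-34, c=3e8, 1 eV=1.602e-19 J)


E_photon = hc / lambda
= (6.626e-34)(3e8) / (202.9e-9)
= 9.7969e-19 J
= 6.1154 eV
KE = E_photon - phi
= 6.1154 - 1.76
= 4.3554 eV

4.3554


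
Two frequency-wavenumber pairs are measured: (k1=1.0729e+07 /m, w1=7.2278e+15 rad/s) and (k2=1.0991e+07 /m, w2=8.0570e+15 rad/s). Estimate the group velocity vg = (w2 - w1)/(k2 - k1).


vg = (w2 - w1) / (k2 - k1)
= (8.0570e+15 - 7.2278e+15) / (1.0991e+07 - 1.0729e+07)
= 8.2920e+14 / 2.6200e+05
= 3.1649e+09 m/s

3.1649e+09


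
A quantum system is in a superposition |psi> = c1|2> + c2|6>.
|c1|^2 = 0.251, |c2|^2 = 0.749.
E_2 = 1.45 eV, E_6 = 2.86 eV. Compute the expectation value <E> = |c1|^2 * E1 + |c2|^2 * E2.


<E> = |c1|^2 * E1 + |c2|^2 * E2
= 0.251 * 1.45 + 0.749 * 2.86
= 0.3639 + 2.1421
= 2.5061 eV

2.5061


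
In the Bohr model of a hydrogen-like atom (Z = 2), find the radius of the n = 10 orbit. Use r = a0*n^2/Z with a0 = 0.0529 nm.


r = a0 * n^2 / Z
= 0.0529 * 10^2 / 2
= 0.0529 * 100 / 2
= 2.645 nm

2.645


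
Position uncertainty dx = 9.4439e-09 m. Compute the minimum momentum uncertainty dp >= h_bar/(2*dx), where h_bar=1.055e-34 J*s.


dp = h_bar / (2 * dx)
= 1.055e-34 / (2 * 9.4439e-09)
= 1.055e-34 / 1.8888e-08
= 5.5856e-27 kg*m/s

5.5856e-27


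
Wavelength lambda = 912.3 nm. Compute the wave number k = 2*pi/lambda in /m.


k = 2 * pi / lambda
= 6.2832 / (912.3e-9)
= 6.2832 / 9.1230e-07
= 6.8872e+06 /m

6.8872e+06


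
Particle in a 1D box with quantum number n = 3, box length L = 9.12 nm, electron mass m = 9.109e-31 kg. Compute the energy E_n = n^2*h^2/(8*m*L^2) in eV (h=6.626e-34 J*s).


E = n^2 * h^2 / (8 * m * L^2)
= 3^2 * (6.626e-34)^2 / (8 * 9.109e-31 * (9.12e-9)^2)
= 9 * 4.3904e-67 / (8 * 9.109e-31 * 8.3174e-17)
= 6.5192e-21 J
= 0.0407 eV

0.0407


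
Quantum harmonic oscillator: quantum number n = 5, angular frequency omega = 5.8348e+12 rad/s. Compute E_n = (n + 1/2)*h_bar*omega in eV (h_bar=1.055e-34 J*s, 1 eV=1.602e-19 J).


E = (n + 1/2) * h_bar * omega
= (5 + 0.5) * 1.055e-34 * 5.8348e+12
= 5.5 * 6.1557e-22
= 3.3856e-21 J
= 0.0211 eV

0.0211


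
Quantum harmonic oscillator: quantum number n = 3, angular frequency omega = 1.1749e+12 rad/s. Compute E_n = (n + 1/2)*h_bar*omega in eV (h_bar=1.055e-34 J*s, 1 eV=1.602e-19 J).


E = (n + 1/2) * h_bar * omega
= (3 + 0.5) * 1.055e-34 * 1.1749e+12
= 3.5 * 1.2395e-22
= 4.3383e-22 J
= 0.0027 eV

0.0027


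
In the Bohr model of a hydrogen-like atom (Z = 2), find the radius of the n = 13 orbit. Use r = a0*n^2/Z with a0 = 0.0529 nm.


r = a0 * n^2 / Z
= 0.0529 * 13^2 / 2
= 0.0529 * 169 / 2
= 4.4701 nm

4.4701


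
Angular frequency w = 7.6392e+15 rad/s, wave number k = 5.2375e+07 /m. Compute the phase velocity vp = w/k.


vp = w / k
= 7.6392e+15 / 5.2375e+07
= 1.4586e+08 m/s

1.4586e+08


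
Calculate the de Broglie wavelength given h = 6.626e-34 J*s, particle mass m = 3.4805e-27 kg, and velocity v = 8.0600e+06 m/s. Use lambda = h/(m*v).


lambda = h / (m * v)
= 6.626e-34 / (3.4805e-27 * 8.0600e+06)
= 6.626e-34 / 2.8053e-20
= 2.3620e-14 m

2.3620e-14


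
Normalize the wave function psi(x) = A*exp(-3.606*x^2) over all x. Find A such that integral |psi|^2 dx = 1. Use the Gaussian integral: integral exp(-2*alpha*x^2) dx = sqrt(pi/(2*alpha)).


integral |psi|^2 dx = A^2 * sqrt(pi/(2*alpha)) = 1
A^2 = sqrt(2*alpha/pi)
= sqrt(2 * 3.606 / pi)
= 1.515141
A = sqrt(1.515141)
= 1.2309

1.2309


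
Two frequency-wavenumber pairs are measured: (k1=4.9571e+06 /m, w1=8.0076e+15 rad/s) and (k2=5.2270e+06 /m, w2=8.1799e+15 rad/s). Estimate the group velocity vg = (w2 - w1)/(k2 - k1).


vg = (w2 - w1) / (k2 - k1)
= (8.1799e+15 - 8.0076e+15) / (5.2270e+06 - 4.9571e+06)
= 1.7230e+14 / 2.6990e+05
= 6.3838e+08 m/s

6.3838e+08


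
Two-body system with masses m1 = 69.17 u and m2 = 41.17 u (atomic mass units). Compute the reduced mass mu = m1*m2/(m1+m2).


mu = m1 * m2 / (m1 + m2)
= 69.17 * 41.17 / (69.17 + 41.17)
= 2847.7289 / 110.34
= 25.8087 u

25.8087


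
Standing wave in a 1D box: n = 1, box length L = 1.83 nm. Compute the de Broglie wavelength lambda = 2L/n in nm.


lambda = 2L / n
= 2 * 1.83 / 1
= 3.66 / 1
= 3.66 nm

3.66


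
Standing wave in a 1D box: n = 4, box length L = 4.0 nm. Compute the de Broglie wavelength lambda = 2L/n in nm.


lambda = 2L / n
= 2 * 4.0 / 4
= 8.0 / 4
= 2.0 nm

2.0


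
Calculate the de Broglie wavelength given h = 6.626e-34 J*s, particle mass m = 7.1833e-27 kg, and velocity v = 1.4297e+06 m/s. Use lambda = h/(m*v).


lambda = h / (m * v)
= 6.626e-34 / (7.1833e-27 * 1.4297e+06)
= 6.626e-34 / 1.0270e-20
= 6.4518e-14 m

6.4518e-14


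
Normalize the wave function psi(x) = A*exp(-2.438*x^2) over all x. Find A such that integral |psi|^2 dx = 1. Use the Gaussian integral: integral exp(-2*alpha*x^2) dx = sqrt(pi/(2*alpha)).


integral |psi|^2 dx = A^2 * sqrt(pi/(2*alpha)) = 1
A^2 = sqrt(2*alpha/pi)
= sqrt(2 * 2.438 / pi)
= 1.245825
A = sqrt(1.245825)
= 1.1162

1.1162


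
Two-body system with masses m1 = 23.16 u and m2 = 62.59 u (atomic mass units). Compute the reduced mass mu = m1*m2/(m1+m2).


mu = m1 * m2 / (m1 + m2)
= 23.16 * 62.59 / (23.16 + 62.59)
= 1449.5844 / 85.75
= 16.9048 u

16.9048


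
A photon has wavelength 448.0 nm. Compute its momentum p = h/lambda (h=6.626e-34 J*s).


p = h / lambda
= 6.626e-34 / (448.0e-9)
= 6.626e-34 / 4.4800e-07
= 1.4790e-27 kg*m/s

1.4790e-27


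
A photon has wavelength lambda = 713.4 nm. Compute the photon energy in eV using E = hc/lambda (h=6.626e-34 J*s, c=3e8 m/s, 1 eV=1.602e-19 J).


E = hc / lambda
= (6.626e-34)(3e8) / (713.4e-9)
= 1.9878e-25 / 7.1340e-07
= 2.7864e-19 J
Converting to eV: 2.7864e-19 / 1.602e-19
= 1.7393 eV

1.7393


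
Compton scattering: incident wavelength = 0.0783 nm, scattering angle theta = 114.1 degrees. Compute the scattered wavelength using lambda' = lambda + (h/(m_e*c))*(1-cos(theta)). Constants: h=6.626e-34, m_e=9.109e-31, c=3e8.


Compton wavelength: h/(m_e*c) = 2.4247e-12 m
d_lambda = 2.4247e-12 * (1 - cos(114.1 deg))
= 2.4247e-12 * 1.40833
= 3.4148e-12 m = 0.003415 nm
lambda' = 0.0783 + 0.003415
= 0.081715 nm

0.081715


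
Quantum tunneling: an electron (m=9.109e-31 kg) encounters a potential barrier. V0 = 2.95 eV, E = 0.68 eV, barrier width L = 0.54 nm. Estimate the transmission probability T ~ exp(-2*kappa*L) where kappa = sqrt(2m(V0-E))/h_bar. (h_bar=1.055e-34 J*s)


V0 - E = 2.27 eV = 3.6365e-19 J
kappa = sqrt(2 * m * (V0-E)) / h_bar
= sqrt(2 * 9.109e-31 * 3.6365e-19) / 1.055e-34
= 7.7151e+09 /m
2*kappa*L = 2 * 7.7151e+09 * 0.54e-9
= 8.3323
T = exp(-8.3323) = 2.406137e-04

2.406137e-04


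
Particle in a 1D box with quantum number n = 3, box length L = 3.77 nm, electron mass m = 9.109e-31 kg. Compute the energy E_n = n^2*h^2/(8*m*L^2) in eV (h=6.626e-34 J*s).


E = n^2 * h^2 / (8 * m * L^2)
= 3^2 * (6.626e-34)^2 / (8 * 9.109e-31 * (3.77e-9)^2)
= 9 * 4.3904e-67 / (8 * 9.109e-31 * 1.4213e-17)
= 3.8151e-20 J
= 0.2381 eV

0.2381


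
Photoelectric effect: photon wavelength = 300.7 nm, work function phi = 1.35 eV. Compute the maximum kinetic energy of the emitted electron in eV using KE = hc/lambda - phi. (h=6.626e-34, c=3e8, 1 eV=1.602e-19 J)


E_photon = hc / lambda
= (6.626e-34)(3e8) / (300.7e-9)
= 6.6106e-19 J
= 4.1265 eV
KE = E_photon - phi
= 4.1265 - 1.35
= 2.7765 eV

2.7765


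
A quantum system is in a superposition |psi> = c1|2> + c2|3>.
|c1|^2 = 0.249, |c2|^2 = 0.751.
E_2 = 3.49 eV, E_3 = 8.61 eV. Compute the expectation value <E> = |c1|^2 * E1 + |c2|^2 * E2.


<E> = |c1|^2 * E1 + |c2|^2 * E2
= 0.249 * 3.49 + 0.751 * 8.61
= 0.869 + 6.4661
= 7.3351 eV

7.3351


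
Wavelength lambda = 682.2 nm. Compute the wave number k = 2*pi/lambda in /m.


k = 2 * pi / lambda
= 6.2832 / (682.2e-9)
= 6.2832 / 6.8220e-07
= 9.2102e+06 /m

9.2102e+06


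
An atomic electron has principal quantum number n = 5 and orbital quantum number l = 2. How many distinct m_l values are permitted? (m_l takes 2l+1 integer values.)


m_l ranges from -l to +l in integer steps
So m_l goes from -2 to +2
Count = 2l + 1 = 2*2 + 1
= 5

5


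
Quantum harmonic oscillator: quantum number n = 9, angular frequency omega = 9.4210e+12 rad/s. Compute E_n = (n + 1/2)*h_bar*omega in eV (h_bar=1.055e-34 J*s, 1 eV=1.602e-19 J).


E = (n + 1/2) * h_bar * omega
= (9 + 0.5) * 1.055e-34 * 9.4210e+12
= 9.5 * 9.9392e-22
= 9.4422e-21 J
= 0.0589 eV

0.0589


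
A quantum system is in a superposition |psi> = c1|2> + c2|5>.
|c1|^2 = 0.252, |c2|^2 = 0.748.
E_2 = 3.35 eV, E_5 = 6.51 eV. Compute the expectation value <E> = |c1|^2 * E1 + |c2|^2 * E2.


<E> = |c1|^2 * E1 + |c2|^2 * E2
= 0.252 * 3.35 + 0.748 * 6.51
= 0.8442 + 4.8695
= 5.7137 eV

5.7137


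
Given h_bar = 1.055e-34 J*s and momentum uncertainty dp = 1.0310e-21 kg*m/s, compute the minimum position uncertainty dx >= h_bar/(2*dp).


dx = h_bar / (2 * dp)
= 1.055e-34 / (2 * 1.0310e-21)
= 1.055e-34 / 2.0620e-21
= 5.1164e-14 m

5.1164e-14


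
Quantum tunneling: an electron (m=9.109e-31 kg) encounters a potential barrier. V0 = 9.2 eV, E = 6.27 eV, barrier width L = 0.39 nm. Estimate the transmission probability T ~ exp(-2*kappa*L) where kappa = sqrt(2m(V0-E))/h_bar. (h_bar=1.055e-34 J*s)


V0 - E = 2.93 eV = 4.6939e-19 J
kappa = sqrt(2 * m * (V0-E)) / h_bar
= sqrt(2 * 9.109e-31 * 4.6939e-19) / 1.055e-34
= 8.7652e+09 /m
2*kappa*L = 2 * 8.7652e+09 * 0.39e-9
= 6.8369
T = exp(-6.8369) = 1.073454e-03

1.073454e-03


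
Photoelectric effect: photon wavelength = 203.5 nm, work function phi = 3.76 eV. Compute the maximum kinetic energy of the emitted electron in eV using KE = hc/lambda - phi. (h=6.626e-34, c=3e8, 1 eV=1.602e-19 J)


E_photon = hc / lambda
= (6.626e-34)(3e8) / (203.5e-9)
= 9.7681e-19 J
= 6.0974 eV
KE = E_photon - phi
= 6.0974 - 3.76
= 2.3374 eV

2.3374


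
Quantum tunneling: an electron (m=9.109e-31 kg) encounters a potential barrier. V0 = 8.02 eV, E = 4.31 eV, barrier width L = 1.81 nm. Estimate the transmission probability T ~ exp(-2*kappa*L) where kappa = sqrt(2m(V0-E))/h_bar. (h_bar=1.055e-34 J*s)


V0 - E = 3.71 eV = 5.9434e-19 J
kappa = sqrt(2 * m * (V0-E)) / h_bar
= sqrt(2 * 9.109e-31 * 5.9434e-19) / 1.055e-34
= 9.8632e+09 /m
2*kappa*L = 2 * 9.8632e+09 * 1.81e-9
= 35.7046
T = exp(-35.7046) = 3.116531e-16

3.116531e-16


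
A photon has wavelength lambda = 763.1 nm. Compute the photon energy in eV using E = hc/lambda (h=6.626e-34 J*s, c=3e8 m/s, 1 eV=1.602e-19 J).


E = hc / lambda
= (6.626e-34)(3e8) / (763.1e-9)
= 1.9878e-25 / 7.6310e-07
= 2.6049e-19 J
Converting to eV: 2.6049e-19 / 1.602e-19
= 1.626 eV

1.626


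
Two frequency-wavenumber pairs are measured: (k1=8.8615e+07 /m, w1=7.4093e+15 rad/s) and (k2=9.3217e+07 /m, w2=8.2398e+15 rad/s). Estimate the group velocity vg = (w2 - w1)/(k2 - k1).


vg = (w2 - w1) / (k2 - k1)
= (8.2398e+15 - 7.4093e+15) / (9.3217e+07 - 8.8615e+07)
= 8.3050e+14 / 4.6020e+06
= 1.8047e+08 m/s

1.8047e+08


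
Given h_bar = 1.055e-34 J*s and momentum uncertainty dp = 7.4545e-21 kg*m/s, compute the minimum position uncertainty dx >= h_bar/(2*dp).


dx = h_bar / (2 * dp)
= 1.055e-34 / (2 * 7.4545e-21)
= 1.055e-34 / 1.4909e-20
= 7.0763e-15 m

7.0763e-15


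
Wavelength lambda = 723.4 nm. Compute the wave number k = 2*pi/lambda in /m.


k = 2 * pi / lambda
= 6.2832 / (723.4e-9)
= 6.2832 / 7.2340e-07
= 8.6856e+06 /m

8.6856e+06


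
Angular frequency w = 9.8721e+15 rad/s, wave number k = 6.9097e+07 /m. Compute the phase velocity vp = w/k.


vp = w / k
= 9.8721e+15 / 6.9097e+07
= 1.4287e+08 m/s

1.4287e+08


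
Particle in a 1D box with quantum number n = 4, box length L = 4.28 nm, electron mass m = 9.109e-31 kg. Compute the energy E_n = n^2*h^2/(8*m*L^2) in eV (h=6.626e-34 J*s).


E = n^2 * h^2 / (8 * m * L^2)
= 4^2 * (6.626e-34)^2 / (8 * 9.109e-31 * (4.28e-9)^2)
= 16 * 4.3904e-67 / (8 * 9.109e-31 * 1.8318e-17)
= 5.2623e-20 J
= 0.3285 eV

0.3285


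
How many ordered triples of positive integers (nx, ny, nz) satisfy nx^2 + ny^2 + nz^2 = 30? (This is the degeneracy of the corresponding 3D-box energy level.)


Enumerate all (nx, ny, nz) with nx^2 + ny^2 + nz^2 = 30:
(1,2,5)
(1,5,2)
(2,1,5)
(2,5,1)
(5,1,2)
(5,2,1)
Total degeneracy = 6

6


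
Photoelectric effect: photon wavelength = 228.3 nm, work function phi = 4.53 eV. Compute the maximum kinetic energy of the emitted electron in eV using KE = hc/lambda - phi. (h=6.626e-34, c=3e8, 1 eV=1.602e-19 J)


E_photon = hc / lambda
= (6.626e-34)(3e8) / (228.3e-9)
= 8.7070e-19 J
= 5.4351 eV
KE = E_photon - phi
= 5.4351 - 4.53
= 0.9051 eV

0.9051


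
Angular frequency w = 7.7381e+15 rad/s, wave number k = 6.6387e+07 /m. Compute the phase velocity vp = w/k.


vp = w / k
= 7.7381e+15 / 6.6387e+07
= 1.1656e+08 m/s

1.1656e+08


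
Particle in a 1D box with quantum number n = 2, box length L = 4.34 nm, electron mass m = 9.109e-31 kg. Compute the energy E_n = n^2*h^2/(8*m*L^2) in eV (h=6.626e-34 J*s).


E = n^2 * h^2 / (8 * m * L^2)
= 2^2 * (6.626e-34)^2 / (8 * 9.109e-31 * (4.34e-9)^2)
= 4 * 4.3904e-67 / (8 * 9.109e-31 * 1.8836e-17)
= 1.2794e-20 J
= 0.0799 eV

0.0799


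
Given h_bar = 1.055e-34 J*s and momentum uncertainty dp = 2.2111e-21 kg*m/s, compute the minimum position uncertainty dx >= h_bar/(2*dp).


dx = h_bar / (2 * dp)
= 1.055e-34 / (2 * 2.2111e-21)
= 1.055e-34 / 4.4222e-21
= 2.3857e-14 m

2.3857e-14


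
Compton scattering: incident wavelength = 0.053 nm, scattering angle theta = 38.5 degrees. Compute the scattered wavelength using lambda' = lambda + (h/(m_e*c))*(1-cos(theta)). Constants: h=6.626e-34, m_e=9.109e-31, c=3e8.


Compton wavelength: h/(m_e*c) = 2.4247e-12 m
d_lambda = 2.4247e-12 * (1 - cos(38.5 deg))
= 2.4247e-12 * 0.217392
= 5.2711e-13 m = 0.000527 nm
lambda' = 0.053 + 0.000527
= 0.053527 nm

0.053527


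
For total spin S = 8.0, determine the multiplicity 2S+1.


Spin multiplicity = 2S + 1
= 2 * 8.0 + 1
= 16.0 + 1
= 17

17


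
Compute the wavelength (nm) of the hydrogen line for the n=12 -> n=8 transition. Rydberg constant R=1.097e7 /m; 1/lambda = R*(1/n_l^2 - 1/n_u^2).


1/lambda = R * (1/n_l^2 - 1/n_u^2)
= 1.097e7 * (1/8^2 - 1/12^2)
= 1.097e7 * (0.015625 - 0.006944)
= 1.097e7 * 0.008681
= 9.5226e+04 /m
lambda = 1 / 9.5226e+04 = 10501.3674 nm

10501.3674


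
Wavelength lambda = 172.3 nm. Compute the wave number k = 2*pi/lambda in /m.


k = 2 * pi / lambda
= 6.2832 / (172.3e-9)
= 6.2832 / 1.7230e-07
= 3.6467e+07 /m

3.6467e+07


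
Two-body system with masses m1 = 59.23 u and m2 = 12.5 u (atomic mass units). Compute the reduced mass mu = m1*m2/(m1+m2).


mu = m1 * m2 / (m1 + m2)
= 59.23 * 12.5 / (59.23 + 12.5)
= 740.375 / 71.73
= 10.3217 u

10.3217


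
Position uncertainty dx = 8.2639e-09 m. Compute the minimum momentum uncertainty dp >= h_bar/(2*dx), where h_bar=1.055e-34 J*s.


dp = h_bar / (2 * dx)
= 1.055e-34 / (2 * 8.2639e-09)
= 1.055e-34 / 1.6528e-08
= 6.3832e-27 kg*m/s

6.3832e-27


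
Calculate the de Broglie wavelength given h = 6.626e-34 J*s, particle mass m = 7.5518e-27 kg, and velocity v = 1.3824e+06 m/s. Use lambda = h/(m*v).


lambda = h / (m * v)
= 6.626e-34 / (7.5518e-27 * 1.3824e+06)
= 6.626e-34 / 1.0440e-20
= 6.3470e-14 m

6.3470e-14


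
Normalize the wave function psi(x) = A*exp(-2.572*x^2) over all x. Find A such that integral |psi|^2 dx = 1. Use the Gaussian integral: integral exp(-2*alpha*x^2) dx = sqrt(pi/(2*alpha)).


integral |psi|^2 dx = A^2 * sqrt(pi/(2*alpha)) = 1
A^2 = sqrt(2*alpha/pi)
= sqrt(2 * 2.572 / pi)
= 1.279604
A = sqrt(1.279604)
= 1.1312

1.1312


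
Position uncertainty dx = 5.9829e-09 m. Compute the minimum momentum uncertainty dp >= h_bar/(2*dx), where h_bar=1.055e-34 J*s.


dp = h_bar / (2 * dx)
= 1.055e-34 / (2 * 5.9829e-09)
= 1.055e-34 / 1.1966e-08
= 8.8168e-27 kg*m/s

8.8168e-27


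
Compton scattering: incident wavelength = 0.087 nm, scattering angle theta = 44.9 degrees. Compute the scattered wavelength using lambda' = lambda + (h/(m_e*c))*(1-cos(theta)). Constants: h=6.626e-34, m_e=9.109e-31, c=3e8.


Compton wavelength: h/(m_e*c) = 2.4247e-12 m
d_lambda = 2.4247e-12 * (1 - cos(44.9 deg))
= 2.4247e-12 * 0.29166
= 7.0719e-13 m = 0.000707 nm
lambda' = 0.087 + 0.000707
= 0.087707 nm

0.087707


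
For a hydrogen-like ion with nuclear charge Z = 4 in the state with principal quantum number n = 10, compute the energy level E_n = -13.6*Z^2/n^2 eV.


E_n = -13.6 * Z^2 / n^2
= -13.6 * 4^2 / 10^2
= -13.6 * 16 / 100
= -2.176 eV

-2.176
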